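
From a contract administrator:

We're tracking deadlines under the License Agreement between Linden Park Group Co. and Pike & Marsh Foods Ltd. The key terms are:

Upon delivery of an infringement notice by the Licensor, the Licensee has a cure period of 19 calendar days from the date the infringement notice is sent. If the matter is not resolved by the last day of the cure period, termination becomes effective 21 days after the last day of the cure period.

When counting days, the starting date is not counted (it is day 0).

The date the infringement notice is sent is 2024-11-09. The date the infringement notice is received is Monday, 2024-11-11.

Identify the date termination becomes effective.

2024-12-19

The last day of the cure period: 19 calendar days after 2024-11-09 is 2024-11-28.
The date termination becomes effective: 21 calendar days after 2024-11-28 is 2024-12-19.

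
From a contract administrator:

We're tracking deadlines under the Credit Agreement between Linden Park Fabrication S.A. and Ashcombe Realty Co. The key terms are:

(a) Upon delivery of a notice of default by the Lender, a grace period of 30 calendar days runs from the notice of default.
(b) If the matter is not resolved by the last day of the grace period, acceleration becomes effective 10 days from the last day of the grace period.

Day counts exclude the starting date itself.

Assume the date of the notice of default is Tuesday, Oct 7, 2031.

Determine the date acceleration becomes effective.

Nov 16, 2031

Adding 30 calendar days to Oct 7, 2031 gives Nov 6, 2031, which is the last day of the grace period.
Adding 10 calendar days to Nov 6, 2031 gives Nov 16, 2031, which is the date acceleration becomes effective.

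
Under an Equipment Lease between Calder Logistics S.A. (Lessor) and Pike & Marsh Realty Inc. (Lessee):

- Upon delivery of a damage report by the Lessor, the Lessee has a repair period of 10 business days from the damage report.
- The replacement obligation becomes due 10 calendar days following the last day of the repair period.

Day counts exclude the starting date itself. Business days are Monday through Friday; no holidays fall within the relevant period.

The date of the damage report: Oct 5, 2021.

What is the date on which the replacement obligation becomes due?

Oct 29, 2021

From Tuesday, Oct 5, 2021, 10 business days (Oct 6, Oct 7, Oct 8, Oct 11, Oct 12, Oct 13, Oct 14, Oct 15, Oct 18, Oct 19, skipping weekends) brings us to Tuesday, Oct 19, 2021, which is the last day of the repair period.
The date on which the replacement obligation becomes due: 10 calendar days after Oct 19, 2021 is Oct 29, 2021.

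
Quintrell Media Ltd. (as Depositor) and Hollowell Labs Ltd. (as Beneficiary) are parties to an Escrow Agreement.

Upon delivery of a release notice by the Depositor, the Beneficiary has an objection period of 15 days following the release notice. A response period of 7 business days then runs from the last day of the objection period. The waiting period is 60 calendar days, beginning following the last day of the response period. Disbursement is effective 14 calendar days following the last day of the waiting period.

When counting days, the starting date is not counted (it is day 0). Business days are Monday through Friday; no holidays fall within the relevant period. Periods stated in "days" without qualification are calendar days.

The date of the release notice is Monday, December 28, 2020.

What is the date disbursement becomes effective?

April 5, 2021

Adding 15 calendar days to December 28, 2020 gives January 12, 2021, which is the last day of the objection period.
The last day of the response period: counting 7 business days from Tuesday, January 12, 2021 (Jan 13, Jan 14, Jan 15, Jan 18, Jan 19, Jan 20, Jan 21, skipping weekends) reaches Thursday, January 21, 2021.
The last day of the waiting period: 60 calendar days after January 21, 2021 is March 22, 2021.
The date disbursement becomes effective: 14 calendar days after March 22, 2021 is April 5, 2021.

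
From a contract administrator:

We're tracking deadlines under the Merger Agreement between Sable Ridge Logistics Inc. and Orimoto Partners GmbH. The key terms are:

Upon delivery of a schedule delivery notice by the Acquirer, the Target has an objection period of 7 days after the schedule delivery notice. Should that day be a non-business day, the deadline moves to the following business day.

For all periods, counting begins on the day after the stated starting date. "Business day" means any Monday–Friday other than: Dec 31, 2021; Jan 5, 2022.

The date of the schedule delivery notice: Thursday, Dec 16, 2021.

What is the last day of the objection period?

Dec 23, 2021

The last day of the objection period: Dec 16, 2021 + 7 days = Dec 23, 2021. Dec 23, 2021 is a Thursday and is not a listed holiday, so no roll-forward applies.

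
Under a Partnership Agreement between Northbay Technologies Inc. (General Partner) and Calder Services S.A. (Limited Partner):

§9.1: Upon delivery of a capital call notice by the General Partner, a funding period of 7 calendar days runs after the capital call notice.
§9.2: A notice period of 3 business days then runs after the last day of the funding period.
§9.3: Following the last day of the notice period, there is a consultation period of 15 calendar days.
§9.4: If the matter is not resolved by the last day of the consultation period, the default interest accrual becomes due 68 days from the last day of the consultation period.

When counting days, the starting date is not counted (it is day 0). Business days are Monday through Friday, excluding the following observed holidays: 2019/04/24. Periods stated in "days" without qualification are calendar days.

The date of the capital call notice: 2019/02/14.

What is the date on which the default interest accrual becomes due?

The last day of the funding period: 7 calendar days after 2019/02/14 is 2019/02/21.
The last day of the notice period: counting 3 business days from Thursday, 2019/02/21 (Feb 22, Feb 25, Feb 26, skipping weekends) reaches Tuesday, 2019/02/26.
The last day of the consultation period: 2019/02/26 + 15 days = 2019/03/13.
Adding 68 calendar days to 2019/03/13 gives 2019/05/20, which is the date on which the default interest accrual becomes due.

2019/05/20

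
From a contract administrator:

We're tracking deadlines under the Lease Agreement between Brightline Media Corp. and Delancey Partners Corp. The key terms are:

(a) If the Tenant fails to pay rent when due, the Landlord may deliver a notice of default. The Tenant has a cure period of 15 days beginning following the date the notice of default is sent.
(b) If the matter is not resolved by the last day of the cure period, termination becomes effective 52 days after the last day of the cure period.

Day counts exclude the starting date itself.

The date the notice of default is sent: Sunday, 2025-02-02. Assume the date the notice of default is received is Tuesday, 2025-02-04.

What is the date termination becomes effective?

2025-04-10

The last day of the cure period: 15 calendar days after 2025-02-02 is 2025-02-17.
The date termination becomes effective: 2025-02-17 + 52 days = 2025-04-10.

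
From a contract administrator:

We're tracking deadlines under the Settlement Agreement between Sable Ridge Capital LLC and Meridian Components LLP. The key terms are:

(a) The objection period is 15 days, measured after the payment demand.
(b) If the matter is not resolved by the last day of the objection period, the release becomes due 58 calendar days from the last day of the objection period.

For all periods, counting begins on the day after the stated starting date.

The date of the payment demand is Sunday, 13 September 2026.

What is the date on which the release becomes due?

The last day of the objection period: 13 September 2026 + 15 days = 28 September 2026.
The date on which the release becomes due: 28 September 2026 + 58 days = 25 November 2026.

25 November 2026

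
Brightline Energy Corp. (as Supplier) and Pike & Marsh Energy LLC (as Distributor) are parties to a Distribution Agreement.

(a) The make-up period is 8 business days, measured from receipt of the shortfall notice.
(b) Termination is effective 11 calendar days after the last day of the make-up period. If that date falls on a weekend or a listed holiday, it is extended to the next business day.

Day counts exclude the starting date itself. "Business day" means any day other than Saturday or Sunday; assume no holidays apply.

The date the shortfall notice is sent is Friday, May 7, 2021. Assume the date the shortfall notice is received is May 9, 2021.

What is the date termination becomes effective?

The last day of the make-up period: 8 business days after Sunday, May 9, 2021, skipping weekends — May 10, May 11, May 12, May 13, May 14, May 17, May 18, May 19 — lands on Wednesday, May 19, 2021.
Adding 11 calendar days to May 19, 2021 gives May 30, 2021, which is the date termination becomes effective. That falls on a Sunday, so it rolls to the next business day, Monday, May 31, 2021.

May 31, 2021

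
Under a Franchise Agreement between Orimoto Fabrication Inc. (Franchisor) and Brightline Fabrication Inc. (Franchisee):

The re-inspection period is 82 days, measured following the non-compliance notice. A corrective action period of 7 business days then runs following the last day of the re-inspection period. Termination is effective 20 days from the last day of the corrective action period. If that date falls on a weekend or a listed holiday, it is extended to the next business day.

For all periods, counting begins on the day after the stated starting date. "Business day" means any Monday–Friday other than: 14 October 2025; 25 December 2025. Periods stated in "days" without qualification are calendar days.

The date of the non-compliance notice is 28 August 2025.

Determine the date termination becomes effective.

17 December 2025

The last day of the re-inspection period: 82 calendar days after 28 August 2025 is 18 November 2025.
From Tuesday, 18 November 2025, 7 business days (Nov 19, Nov 20, Nov 21, Nov 24, Nov 25, Nov 26, Nov 27, skipping weekends) brings us to Thursday, 27 November 2025, which is the last day of the corrective action period.
The date termination becomes effective: 20 calendar days after 27 November 2025 is 17 December 2025. 17 December 2025 is a Wednesday and is not a listed holiday, so no roll-forward applies.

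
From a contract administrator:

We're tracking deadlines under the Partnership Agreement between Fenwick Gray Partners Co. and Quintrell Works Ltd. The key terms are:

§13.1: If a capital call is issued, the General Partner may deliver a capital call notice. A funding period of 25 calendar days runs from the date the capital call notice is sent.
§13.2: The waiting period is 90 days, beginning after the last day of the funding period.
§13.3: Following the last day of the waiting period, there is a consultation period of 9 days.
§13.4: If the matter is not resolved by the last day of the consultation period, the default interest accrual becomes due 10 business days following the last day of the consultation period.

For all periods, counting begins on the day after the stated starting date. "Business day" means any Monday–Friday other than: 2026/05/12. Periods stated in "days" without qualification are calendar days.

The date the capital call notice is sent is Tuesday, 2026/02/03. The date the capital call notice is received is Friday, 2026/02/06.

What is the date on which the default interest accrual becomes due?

The last day of the funding period: 2026/02/03 + 25 days = 2026/02/28.
Adding 90 calendar days to 2026/02/28 gives 2026/05/29, which is the last day of the waiting period.
The last day of the consultation period: 2026/05/29 + 9 days = 2026/06/07.
The date on which the default interest accrual becomes due: counting 10 business days from Sunday, 2026/06/07 (Jun 8, Jun 9, Jun 10, Jun 11, Jun 12, Jun 15, Jun 16, Jun 17, Jun 18, Jun 19, skipping weekends) reaches Friday, 2026/06/19.

2026/06/19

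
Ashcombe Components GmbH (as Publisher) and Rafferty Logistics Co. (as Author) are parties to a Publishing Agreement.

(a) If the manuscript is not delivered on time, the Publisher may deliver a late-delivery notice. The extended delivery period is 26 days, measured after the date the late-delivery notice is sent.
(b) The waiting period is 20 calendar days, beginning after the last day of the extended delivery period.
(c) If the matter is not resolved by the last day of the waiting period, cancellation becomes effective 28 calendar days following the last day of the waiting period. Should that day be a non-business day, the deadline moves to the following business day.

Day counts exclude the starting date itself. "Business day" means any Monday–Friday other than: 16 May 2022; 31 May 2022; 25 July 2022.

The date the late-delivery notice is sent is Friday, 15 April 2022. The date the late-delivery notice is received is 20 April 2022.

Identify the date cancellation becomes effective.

28 June 2022

The last day of the extended delivery period: 26 calendar days after 15 April 2022 is 11 May 2022.
The last day of the waiting period: 20 calendar days after 11 May 2022 is 31 May 2022.
Adding 28 calendar days to 31 May 2022 gives 28 June 2022, which is the date cancellation becomes effective. 28 June 2022 is a Tuesday and is not a listed holiday, so no roll-forward applies.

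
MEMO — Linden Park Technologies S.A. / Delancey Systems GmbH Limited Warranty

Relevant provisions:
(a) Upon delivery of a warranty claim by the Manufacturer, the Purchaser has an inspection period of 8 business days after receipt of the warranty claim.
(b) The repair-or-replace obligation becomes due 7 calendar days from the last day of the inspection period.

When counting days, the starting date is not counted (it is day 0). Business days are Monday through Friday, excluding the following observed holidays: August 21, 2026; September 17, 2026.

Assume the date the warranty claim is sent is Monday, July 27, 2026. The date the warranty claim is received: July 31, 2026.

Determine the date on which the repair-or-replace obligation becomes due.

August 19, 2026

The last day of the inspection period: 8 business days after Friday, July 31, 2026, skipping weekends — Aug 3, Aug 4, Aug 5, Aug 6, Aug 7, Aug 10, Aug 11, Aug 12 — lands on Wednesday, August 12, 2026.
Adding 7 calendar days to August 12, 2026 gives August 19, 2026, which is the date on which the repair-or-replace obligation becomes due.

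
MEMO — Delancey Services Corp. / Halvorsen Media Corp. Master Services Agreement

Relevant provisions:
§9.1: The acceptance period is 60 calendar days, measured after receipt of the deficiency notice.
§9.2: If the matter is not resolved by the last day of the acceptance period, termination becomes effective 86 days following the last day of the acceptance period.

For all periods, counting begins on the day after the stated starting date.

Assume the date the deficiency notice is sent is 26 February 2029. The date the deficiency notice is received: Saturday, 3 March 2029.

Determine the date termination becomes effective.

27 July 2029

Adding 60 calendar days to 3 March 2029 gives 2 May 2029, which is the last day of the acceptance period.
The date termination becomes effective: 86 calendar days after 2 May 2029 is 27 July 2029.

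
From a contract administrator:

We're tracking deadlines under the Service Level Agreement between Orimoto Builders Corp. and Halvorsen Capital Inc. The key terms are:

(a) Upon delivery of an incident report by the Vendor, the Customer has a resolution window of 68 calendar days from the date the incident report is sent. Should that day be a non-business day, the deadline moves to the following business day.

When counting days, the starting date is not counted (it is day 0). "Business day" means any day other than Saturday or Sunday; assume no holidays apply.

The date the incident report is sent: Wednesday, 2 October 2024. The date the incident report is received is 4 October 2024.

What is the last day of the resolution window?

Adding 68 calendar days to 2 October 2024 gives 9 December 2024, which is the last day of the resolution window. 9 December 2024 is a Monday, so no roll-forward applies.

9 December 2024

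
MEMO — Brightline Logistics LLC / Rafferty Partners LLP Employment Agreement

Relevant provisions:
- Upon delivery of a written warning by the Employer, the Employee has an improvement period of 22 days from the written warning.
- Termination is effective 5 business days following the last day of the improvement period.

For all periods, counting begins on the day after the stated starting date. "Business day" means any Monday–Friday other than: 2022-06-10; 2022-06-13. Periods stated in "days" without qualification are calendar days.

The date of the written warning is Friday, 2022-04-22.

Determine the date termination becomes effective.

2022-05-20

The last day of the improvement period: 2022-04-22 + 22 days = 2022-05-14.
The date termination becomes effective: counting 5 business days from Saturday, 2022-05-14 (May 16, May 17, May 18, May 19, May 20, skipping weekends) reaches Friday, 2022-05-20.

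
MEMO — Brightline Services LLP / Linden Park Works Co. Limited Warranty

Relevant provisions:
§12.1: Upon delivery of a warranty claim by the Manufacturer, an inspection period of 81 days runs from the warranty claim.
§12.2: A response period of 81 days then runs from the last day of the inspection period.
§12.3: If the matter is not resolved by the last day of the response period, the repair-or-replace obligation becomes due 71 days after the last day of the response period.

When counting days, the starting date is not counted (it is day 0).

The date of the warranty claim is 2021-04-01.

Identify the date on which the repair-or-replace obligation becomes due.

The last day of the inspection period: 81 calendar days after 2021-04-01 is 2021-06-21.
Adding 81 calendar days to 2021-06-21 gives 2021-09-10, which is the last day of the response period.
The date on which the repair-or-replace obligation becomes due: 2021-09-10 + 71 days = 2021-11-20.

2021-11-20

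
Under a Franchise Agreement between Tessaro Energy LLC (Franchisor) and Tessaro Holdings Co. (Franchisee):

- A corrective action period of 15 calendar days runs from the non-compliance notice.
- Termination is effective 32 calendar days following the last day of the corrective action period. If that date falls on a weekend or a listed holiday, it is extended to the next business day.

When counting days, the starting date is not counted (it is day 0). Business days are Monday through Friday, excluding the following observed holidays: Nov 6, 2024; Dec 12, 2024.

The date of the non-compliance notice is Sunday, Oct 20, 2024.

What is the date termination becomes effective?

The last day of the corrective action period: Oct 20, 2024 + 15 days = Nov 4, 2024.
Adding 32 calendar days to Nov 4, 2024 gives Dec 6, 2024, which is the date termination becomes effective. Dec 6, 2024 is a Friday and is not a listed holiday, so no roll-forward applies.

Dec 6, 2024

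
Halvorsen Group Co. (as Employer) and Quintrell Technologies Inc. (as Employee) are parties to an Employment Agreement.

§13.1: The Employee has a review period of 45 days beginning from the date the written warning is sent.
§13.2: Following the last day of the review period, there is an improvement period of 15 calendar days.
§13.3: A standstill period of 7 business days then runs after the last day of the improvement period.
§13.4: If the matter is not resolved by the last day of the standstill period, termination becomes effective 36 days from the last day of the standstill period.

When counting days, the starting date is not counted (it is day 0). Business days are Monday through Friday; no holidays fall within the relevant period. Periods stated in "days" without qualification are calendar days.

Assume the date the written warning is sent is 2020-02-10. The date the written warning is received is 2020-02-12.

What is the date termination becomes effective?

2020-05-27

The last day of the review period: 45 calendar days after 2020-02-10 is 2020-03-26.
The last day of the improvement period: 15 calendar days after 2020-03-26 is 2020-04-10.
The last day of the standstill period: counting 7 business days from Friday, 2020-04-10 (Apr 13, Apr 14, Apr 15, Apr 16, Apr 17, Apr 20, Apr 21, skipping weekends) reaches Tuesday, 2020-04-21.
The date termination becomes effective: 2020-04-21 + 36 days = 2020-05-27.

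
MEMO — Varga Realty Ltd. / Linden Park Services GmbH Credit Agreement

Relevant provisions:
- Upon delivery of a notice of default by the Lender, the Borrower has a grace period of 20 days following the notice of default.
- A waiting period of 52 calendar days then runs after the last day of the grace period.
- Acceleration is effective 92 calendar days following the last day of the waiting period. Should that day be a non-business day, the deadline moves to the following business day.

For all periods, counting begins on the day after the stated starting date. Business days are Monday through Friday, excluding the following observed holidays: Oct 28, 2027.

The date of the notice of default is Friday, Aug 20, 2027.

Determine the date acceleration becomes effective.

The last day of the grace period: 20 calendar days after Aug 20, 2027 is Sep 9, 2027.
The last day of the waiting period: Sep 9, 2027 + 52 days = Oct 31, 2027.
Adding 92 calendar days to Oct 31, 2027 gives Jan 31, 2028, which is the date acceleration becomes effective. Jan 31, 2028 is a Monday and is not a listed holiday, so no roll-forward applies.

Jan 31, 2028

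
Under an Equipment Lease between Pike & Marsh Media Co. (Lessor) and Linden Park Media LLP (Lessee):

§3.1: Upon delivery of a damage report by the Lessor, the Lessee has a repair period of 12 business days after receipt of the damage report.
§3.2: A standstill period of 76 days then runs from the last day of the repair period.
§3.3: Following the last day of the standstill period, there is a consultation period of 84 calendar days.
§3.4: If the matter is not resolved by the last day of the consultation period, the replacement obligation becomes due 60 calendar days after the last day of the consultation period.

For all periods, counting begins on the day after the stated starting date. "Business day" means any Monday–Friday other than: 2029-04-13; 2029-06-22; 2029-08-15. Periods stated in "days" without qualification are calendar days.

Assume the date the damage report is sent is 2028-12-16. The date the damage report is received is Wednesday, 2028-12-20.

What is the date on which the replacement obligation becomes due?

The last day of the repair period: 12 business days after Wednesday, 2028-12-20, skipping weekends — Dec 21, Dec 22, Dec 25, Dec 26, …, Jan 3, Jan 4, Jan 5 — lands on Friday, 2029-01-05.
Adding 76 calendar days to 2029-01-05 gives 2029-03-22, which is the last day of the standstill period.
The last day of the consultation period: 2029-03-22 + 84 days = 2029-06-14.
The date on which the replacement obligation becomes due: 60 calendar days after 2029-06-14 is 2029-08-13.

2029-08-13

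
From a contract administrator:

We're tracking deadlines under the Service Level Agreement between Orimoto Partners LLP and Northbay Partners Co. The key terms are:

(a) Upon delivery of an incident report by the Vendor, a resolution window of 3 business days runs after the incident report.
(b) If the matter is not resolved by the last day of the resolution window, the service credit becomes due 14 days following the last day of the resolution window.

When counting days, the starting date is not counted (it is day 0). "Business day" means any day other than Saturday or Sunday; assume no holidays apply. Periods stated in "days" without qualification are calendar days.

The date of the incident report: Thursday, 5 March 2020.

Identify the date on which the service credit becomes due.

From Thursday, 5 March 2020, 3 business days (Mar 6, Mar 9, Mar 10, skipping weekends) brings us to Tuesday, 10 March 2020, which is the last day of the resolution window.
The date on which the service credit becomes due: 14 calendar days after 10 March 2020 is 24 March 2020.

24 March 2020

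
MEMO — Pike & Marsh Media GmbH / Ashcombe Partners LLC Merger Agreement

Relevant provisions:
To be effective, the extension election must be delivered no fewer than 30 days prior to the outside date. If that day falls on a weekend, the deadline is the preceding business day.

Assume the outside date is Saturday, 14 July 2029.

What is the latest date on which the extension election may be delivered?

14 June 2029

Counting back 30 calendar days from 14 July 2029 gives 14 June 2029. That is a Thursday, so no adjustment is needed.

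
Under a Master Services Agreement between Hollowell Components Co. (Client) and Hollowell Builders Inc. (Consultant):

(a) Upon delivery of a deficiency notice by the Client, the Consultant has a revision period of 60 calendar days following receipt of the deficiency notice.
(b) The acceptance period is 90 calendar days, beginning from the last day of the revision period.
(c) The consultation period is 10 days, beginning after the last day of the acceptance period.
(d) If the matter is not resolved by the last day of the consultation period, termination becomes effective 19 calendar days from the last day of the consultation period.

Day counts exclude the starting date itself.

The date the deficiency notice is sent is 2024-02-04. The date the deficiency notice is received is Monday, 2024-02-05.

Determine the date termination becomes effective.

Adding 60 calendar days to 2024-02-05 gives 2024-04-05, which is the last day of the revision period.
The last day of the acceptance period: 90 calendar days after 2024-04-05 is 2024-07-04.
The last day of the consultation period: 2024-07-04 + 10 days = 2024-07-14.
The date termination becomes effective: 2024-07-14 + 19 days = 2024-08-02.

2024-08-02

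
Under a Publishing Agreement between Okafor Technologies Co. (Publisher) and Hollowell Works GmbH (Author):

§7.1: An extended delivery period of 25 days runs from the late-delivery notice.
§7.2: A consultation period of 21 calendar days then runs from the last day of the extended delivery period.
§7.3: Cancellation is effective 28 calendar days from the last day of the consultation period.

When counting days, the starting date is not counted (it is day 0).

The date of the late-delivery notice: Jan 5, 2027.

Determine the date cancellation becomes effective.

The last day of the extended delivery period: 25 calendar days after Jan 5, 2027 is Jan 30, 2027.
Adding 21 calendar days to Jan 30, 2027 gives Feb 20, 2027, which is the last day of the consultation period.
Adding 28 calendar days to Feb 20, 2027 gives Mar 20, 2027, which is the date cancellation becomes effective.

Mar 20, 2027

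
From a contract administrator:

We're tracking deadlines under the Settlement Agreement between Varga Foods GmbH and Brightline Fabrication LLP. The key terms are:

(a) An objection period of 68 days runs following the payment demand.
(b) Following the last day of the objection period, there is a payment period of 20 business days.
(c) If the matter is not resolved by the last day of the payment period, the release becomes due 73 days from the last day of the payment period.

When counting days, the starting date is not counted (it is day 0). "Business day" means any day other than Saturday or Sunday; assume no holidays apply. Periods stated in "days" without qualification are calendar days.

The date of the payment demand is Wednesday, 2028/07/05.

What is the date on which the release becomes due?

Adding 68 calendar days to 2028/07/05 gives 2028/09/11, which is the last day of the objection period.
The last day of the payment period: 20 business days after Monday, 2028/09/11, skipping weekends — Sep 12, Sep 13, Sep 14, Sep 15, …, Oct 5, Oct 6, Oct 9 — lands on Monday, 2028/10/09.
Adding 73 calendar days to 2028/10/09 gives 2028/12/21, which is the date on which the release becomes due.

2028/12/21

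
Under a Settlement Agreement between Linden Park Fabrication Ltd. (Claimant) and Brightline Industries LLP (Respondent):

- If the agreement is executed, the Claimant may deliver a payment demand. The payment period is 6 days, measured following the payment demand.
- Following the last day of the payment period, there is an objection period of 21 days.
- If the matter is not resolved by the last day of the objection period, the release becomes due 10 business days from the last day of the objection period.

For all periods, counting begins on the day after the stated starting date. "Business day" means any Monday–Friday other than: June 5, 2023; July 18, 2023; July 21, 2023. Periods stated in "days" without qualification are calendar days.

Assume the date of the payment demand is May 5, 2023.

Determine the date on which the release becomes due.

June 16, 2023

Adding 6 calendar days to May 5, 2023 gives May 11, 2023, which is the last day of the payment period.
Adding 21 calendar days to May 11, 2023 gives June 1, 2023, which is the last day of the objection period.
From Thursday, June 1, 2023, 10 business days (Jun 2, Jun 6, Jun 7, Jun 8, Jun 9, Jun 12, Jun 13, Jun 14, Jun 15, Jun 16, skipping weekends and the listed holiday on Jun 5) brings us to Friday, June 16, 2023, which is the date on which the release becomes due.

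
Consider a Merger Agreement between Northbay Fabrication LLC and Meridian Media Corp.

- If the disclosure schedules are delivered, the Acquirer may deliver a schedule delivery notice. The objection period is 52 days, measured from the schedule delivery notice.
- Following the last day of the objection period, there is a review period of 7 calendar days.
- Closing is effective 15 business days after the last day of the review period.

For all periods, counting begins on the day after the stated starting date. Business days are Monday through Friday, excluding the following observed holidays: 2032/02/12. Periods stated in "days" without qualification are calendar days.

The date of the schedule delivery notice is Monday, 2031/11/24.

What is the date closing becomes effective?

The last day of the objection period: 2031/11/24 + 52 days = 2032/01/15.
The last day of the review period: 7 calendar days after 2032/01/15 is 2032/01/22.
The date closing becomes effective: 15 business days after Thursday, 2032/01/22, skipping weekends and the listed holiday on Feb 12 — Jan 23, Jan 26, Jan 27, Jan 28, …, Feb 10, Feb 11, Feb 13 — lands on Friday, 2032/02/13.

2032/02/13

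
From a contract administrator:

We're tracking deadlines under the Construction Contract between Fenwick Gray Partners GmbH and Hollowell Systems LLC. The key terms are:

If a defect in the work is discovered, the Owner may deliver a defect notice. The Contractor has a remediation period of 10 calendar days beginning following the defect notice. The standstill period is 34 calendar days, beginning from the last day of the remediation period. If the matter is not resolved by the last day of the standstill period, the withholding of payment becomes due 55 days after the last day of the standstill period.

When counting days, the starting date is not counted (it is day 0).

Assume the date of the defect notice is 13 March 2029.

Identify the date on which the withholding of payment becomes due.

Adding 10 calendar days to 13 March 2029 gives 23 March 2029, which is the last day of the remediation period.
The last day of the standstill period: 34 calendar days after 23 March 2029 is 26 April 2029.
Adding 55 calendar days to 26 April 2029 gives 20 June 2029, which is the date on which the withholding of payment becomes due.

20 June 2029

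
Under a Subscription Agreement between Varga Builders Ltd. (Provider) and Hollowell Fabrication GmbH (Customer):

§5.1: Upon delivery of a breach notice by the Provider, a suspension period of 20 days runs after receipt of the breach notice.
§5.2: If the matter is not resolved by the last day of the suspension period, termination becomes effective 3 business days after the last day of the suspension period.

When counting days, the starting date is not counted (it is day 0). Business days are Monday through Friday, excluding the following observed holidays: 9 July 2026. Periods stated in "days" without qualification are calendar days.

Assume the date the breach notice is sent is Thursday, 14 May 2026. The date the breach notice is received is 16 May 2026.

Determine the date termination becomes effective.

Adding 20 calendar days to 16 May 2026 gives 5 June 2026, which is the last day of the suspension period.
From Friday, 5 June 2026, 3 business days (Jun 8, Jun 9, Jun 10, skipping weekends) brings us to Wednesday, 10 June 2026, which is the date termination becomes effective.

10 June 2026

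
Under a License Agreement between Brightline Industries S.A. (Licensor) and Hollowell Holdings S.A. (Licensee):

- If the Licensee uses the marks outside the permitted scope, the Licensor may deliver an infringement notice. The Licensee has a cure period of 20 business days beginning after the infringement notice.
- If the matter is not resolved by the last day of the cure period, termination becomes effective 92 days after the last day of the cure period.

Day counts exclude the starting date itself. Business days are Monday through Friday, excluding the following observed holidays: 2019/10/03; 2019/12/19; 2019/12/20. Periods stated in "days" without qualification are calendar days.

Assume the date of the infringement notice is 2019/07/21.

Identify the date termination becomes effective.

2019/11/16

From Sunday, 2019/07/21, 20 business days (Jul 22, Jul 23, Jul 24, Jul 25, …, Aug 14, Aug 15, Aug 16, skipping weekends) brings us to Friday, 2019/08/16, which is the last day of the cure period.
Adding 92 calendar days to 2019/08/16 gives 2019/11/16, which is the date termination becomes effective.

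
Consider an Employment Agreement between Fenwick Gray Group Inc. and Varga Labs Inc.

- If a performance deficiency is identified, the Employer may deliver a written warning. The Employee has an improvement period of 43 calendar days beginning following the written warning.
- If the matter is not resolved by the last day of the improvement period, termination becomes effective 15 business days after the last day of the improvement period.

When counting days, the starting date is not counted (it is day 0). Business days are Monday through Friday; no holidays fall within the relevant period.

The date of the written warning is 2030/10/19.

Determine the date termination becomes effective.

The last day of the improvement period: 2030/10/19 + 43 days = 2030/12/01.
The date termination becomes effective: 15 business days after Sunday, 2030/12/01, skipping weekends — Dec 2, Dec 3, Dec 4, Dec 5, …, Dec 18, Dec 19, Dec 20 — lands on Friday, 2030/12/20.

2030/12/20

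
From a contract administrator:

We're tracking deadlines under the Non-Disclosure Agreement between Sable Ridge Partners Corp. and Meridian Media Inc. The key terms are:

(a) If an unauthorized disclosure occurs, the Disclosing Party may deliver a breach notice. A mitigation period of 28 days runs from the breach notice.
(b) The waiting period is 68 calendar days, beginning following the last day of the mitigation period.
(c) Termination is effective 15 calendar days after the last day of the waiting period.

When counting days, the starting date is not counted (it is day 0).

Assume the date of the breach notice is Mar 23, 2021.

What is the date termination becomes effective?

Jul 12, 2021

Adding 28 calendar days to Mar 23, 2021 gives Apr 20, 2021, which is the last day of the mitigation period.
The last day of the waiting period: 68 calendar days after Apr 20, 2021 is Jun 27, 2021.
Adding 15 calendar days to Jun 27, 2021 gives Jul 12, 2021, which is the date termination becomes effective.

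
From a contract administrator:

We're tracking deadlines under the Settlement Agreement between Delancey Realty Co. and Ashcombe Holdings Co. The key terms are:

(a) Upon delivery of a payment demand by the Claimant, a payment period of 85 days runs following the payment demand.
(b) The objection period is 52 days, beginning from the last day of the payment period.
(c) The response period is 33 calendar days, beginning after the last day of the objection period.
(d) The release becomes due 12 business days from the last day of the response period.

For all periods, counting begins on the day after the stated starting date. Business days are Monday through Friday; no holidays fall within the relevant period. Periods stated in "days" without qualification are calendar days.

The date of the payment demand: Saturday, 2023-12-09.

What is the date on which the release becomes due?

The last day of the payment period: 2023-12-09 + 85 days = 2024-03-03.
The last day of the objection period: 52 calendar days after 2024-03-03 is 2024-04-24.
The last day of the response period: 33 calendar days after 2024-04-24 is 2024-05-27.
The date on which the release becomes due: 12 business days after Monday, 2024-05-27, skipping weekends — May 28, May 29, May 30, May 31, …, Jun 10, Jun 11, Jun 12 — lands on Wednesday, 2024-06-12.

2024-06-12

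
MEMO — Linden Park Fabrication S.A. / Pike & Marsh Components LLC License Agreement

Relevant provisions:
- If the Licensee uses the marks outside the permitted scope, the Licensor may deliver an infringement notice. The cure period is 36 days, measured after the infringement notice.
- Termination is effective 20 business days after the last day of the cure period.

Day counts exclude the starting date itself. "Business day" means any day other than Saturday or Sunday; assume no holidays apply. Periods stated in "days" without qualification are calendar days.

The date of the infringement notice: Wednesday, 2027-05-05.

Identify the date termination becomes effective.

The last day of the cure period: 36 calendar days after 2027-05-05 is 2027-06-10.
The date termination becomes effective: counting 20 business days from Thursday, 2027-06-10 (Jun 11, Jun 14, Jun 15, Jun 16, …, Jul 6, Jul 7, Jul 8, skipping weekends) reaches Thursday, 2027-07-08.

2027-07-08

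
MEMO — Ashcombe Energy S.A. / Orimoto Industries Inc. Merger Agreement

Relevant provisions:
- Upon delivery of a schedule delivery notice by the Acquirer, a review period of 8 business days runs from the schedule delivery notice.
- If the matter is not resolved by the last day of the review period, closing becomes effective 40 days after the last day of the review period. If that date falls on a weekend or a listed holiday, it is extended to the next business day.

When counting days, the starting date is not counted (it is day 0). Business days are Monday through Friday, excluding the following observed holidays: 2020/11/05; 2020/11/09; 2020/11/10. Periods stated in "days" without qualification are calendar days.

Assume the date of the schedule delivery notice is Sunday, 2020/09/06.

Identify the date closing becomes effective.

2020/10/26

The last day of the review period: 8 business days after Sunday, 2020/09/06, skipping weekends — Sep 7, Sep 8, Sep 9, Sep 10, Sep 11, Sep 14, Sep 15, Sep 16 — lands on Wednesday, 2020/09/16.
The date closing becomes effective: 40 calendar days after 2020/09/16 is 2020/10/26. 2020/10/26 is a Monday and is not a listed holiday, so no roll-forward applies.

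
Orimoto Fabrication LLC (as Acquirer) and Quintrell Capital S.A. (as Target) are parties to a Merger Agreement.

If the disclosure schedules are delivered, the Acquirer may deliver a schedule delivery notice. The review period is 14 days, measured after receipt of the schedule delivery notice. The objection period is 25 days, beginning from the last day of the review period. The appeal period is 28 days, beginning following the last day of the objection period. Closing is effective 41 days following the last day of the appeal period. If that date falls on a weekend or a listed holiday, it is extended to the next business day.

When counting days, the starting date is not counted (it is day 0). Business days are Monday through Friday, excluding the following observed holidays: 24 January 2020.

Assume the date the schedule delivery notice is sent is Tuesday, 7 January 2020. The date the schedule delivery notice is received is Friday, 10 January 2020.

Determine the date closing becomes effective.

The last day of the review period: 10 January 2020 + 14 days = 24 January 2020.
The last day of the objection period: 24 January 2020 + 25 days = 18 February 2020.
Adding 28 calendar days to 18 February 2020 gives 17 March 2020, which is the last day of the appeal period.
The date closing becomes effective: 17 March 2020 + 41 days = 27 April 2020. 27 April 2020 is a Monday and is not a listed holiday, so no roll-forward applies.

27 April 2020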